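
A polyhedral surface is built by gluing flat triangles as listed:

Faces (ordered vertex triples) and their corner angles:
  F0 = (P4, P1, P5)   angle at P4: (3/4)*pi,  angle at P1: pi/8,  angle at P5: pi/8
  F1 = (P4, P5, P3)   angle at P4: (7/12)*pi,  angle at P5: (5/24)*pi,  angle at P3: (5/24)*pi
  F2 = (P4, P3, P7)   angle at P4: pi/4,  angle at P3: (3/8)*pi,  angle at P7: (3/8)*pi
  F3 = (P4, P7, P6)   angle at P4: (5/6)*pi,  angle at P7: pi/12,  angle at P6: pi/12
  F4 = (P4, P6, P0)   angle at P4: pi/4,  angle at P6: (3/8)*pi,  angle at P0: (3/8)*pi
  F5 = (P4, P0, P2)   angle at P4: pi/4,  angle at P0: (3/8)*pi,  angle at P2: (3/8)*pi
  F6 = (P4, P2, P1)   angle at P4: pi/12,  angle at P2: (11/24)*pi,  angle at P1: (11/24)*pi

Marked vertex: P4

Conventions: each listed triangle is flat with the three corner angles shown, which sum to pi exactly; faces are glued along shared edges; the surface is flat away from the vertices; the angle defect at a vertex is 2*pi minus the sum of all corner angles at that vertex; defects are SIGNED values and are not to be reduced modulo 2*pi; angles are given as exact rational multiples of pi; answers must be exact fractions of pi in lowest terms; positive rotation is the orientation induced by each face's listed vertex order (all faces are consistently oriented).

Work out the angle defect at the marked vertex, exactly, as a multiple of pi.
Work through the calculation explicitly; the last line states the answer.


Sum of corner angles at P4: 3*pi
defect = 2*pi - 3*pi

Answer: defect(P4) = -pi


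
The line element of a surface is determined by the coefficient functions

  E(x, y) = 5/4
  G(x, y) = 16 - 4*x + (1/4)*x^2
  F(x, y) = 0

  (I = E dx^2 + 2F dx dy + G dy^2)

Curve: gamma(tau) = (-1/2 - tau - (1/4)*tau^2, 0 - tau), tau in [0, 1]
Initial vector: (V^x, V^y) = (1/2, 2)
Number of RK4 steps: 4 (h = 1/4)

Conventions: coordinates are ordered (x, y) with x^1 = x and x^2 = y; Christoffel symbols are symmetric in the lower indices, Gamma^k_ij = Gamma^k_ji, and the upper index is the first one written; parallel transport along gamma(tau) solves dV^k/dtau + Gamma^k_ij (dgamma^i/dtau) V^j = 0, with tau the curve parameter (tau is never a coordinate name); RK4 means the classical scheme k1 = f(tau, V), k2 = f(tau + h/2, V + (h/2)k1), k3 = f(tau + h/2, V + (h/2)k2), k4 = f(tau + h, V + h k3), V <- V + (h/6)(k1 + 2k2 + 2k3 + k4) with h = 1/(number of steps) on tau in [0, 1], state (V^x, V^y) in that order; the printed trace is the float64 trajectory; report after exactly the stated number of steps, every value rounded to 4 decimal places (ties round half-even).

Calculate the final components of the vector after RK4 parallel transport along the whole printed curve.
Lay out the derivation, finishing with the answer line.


gamma'(tau) = (-1 - (1/2)*tau, -1); f(tau, V)^k = -Gamma^k_ij(gamma(tau)) gamma'^i(tau) V^j; h = 1/4; intermediate values shown to 6 dp
curve data and Christoffel symbols at the stage parameters:
  tau = 0.000000: gamma = (-0.500000, 0.000000), gamma' = (-1.000000, -1.000000); Gamma_xxx = 0.000000, Gamma_xxy = 0.000000, Gamma_xyy = 1.700000, Gamma_yxx = 0.000000, Gamma_yxy = -0.117647, Gamma_yyy = 0.000000
  tau = 0.125000: gamma = (-0.628906, -0.125000), gamma' = (-1.062500, -1.000000); Gamma_xxx = 0.000000, Gamma_xxy = 0.000000, Gamma_xyy = 1.725781, Gamma_yxx = 0.000000, Gamma_yxy = -0.115890, Gamma_yyy = 0.000000
  tau = 0.250000: gamma = (-0.765625, -0.250000), gamma' = (-1.125000, -1.000000); Gamma_xxx = 0.000000, Gamma_xxy = 0.000000, Gamma_xyy = 1.753125, Gamma_yxx = 0.000000, Gamma_yxy = -0.114082, Gamma_yyy = 0.000000
  tau = 0.375000: gamma = (-0.910156, -0.375000), gamma' = (-1.187500, -1.000000); Gamma_xxx = 0.000000, Gamma_xxy = 0.000000, Gamma_xyy = 1.782031, Gamma_yxx = 0.000000, Gamma_yxy = -0.112231, Gamma_yyy = 0.000000
  tau = 0.500000: gamma = (-1.062500, -0.500000), gamma' = (-1.250000, -1.000000); Gamma_xxx = 0.000000, Gamma_xxy = 0.000000, Gamma_xyy = 1.812500, Gamma_yxx = 0.000000, Gamma_yxy = -0.110345, Gamma_yyy = 0.000000
  tau = 0.625000: gamma = (-1.222656, -0.625000), gamma' = (-1.312500, -1.000000); Gamma_xxx = 0.000000, Gamma_xxy = 0.000000, Gamma_xyy = 1.844531, Gamma_yxx = 0.000000, Gamma_yxy = -0.108429, Gamma_yyy = 0.000000
  tau = 0.750000: gamma = (-1.390625, -0.750000), gamma' = (-1.375000, -1.000000); Gamma_xxx = 0.000000, Gamma_xxy = 0.000000, Gamma_xyy = 1.878125, Gamma_yxx = 0.000000, Gamma_yxy = -0.106489, Gamma_yyy = 0.000000
  tau = 0.875000: gamma = (-1.566406, -0.875000), gamma' = (-1.437500, -1.000000); Gamma_xxx = 0.000000, Gamma_xxy = 0.000000, Gamma_xyy = 1.913281, Gamma_yxx = 0.000000, Gamma_yxy = -0.104532, Gamma_yyy = 0.000000
  tau = 1.000000: gamma = (-1.750000, -1.000000), gamma' = (-1.500000, -1.000000); Gamma_xxx = 0.000000, Gamma_xxy = 0.000000, Gamma_xyy = 1.950000, Gamma_yxx = 0.000000, Gamma_yxy = -0.102564, Gamma_yyy = 0.000000
step 0: V^x = 0.5000, V^y = 2.0000
step 1: k1 = (3.400000, -0.294118), k2 = (3.388115, -0.348936), k3 = (3.376289, -0.347920), k4 = (3.353763, -0.398856); V <- V + (h/6)(k1 + 2k2 + 2k3 + k4): V^x = 1.3451, V^y = 1.9131
step 2: k1 = (3.353824, -0.398978), k2 = (3.320249, -0.446329), k3 = (3.309702, -0.445069), k4 = (3.265740, -0.488250); V <- V + (h/6)(k1 + 2k2 + 2k3 + k4): V^x = 2.1734, V^y = 1.8018
step 3: k1 = (3.265769, -0.488350), k2 = (3.210886, -0.527656), k3 = (3.201823, -0.526213), k4 = (3.136939, -0.561248); V <- V + (h/6)(k1 + 2k2 + 2k3 + k4): V^x = 2.9746, V^y = 1.6702
step 4: k1 = (3.136935, -0.561324), k2 = (3.061408, -0.592367), k3 = (3.053984, -0.590797), k4 = (2.968970, -0.617632); V <- V + (h/6)(k1 + 2k2 + 2k3 + k4): V^x = 3.7386, V^y = 1.5225

Answer: V^x = 3.7386, V^y = 1.5225


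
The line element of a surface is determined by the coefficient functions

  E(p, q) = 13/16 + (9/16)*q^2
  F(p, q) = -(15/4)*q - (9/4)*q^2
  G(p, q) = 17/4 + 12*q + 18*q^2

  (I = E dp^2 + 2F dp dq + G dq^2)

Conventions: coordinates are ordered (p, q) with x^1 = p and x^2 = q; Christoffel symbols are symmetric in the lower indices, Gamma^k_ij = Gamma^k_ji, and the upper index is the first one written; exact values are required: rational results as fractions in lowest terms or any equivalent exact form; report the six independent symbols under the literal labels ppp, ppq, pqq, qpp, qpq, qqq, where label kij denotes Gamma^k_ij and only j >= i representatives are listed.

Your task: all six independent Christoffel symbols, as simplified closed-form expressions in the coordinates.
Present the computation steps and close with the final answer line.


E = 13/16 + (9/16)*q^2; F = -(15/4)*q - (9/4)*q^2; G = 17/4 + 12*q + 18*q^2
Gamma^k_ij = (1/2) g^{kl} (d_i g_jl + d_j g_il - d_l g_ij), with g^inv = (1/(EG-F^2)) [[G, -F], [-F, E]]
first partials: E_p = 0, E_q = (9/8)*q, F_p = 0, F_q = -15/4 - (9/2)*q, G_p = 0, G_q = 12 + 36*q
D = EG - F^2 = 221/64 + (39/4)*q + (189/64)*q^2 - (81/8)*q^3 + (81/16)*q^4
expanded: Gamma^p_pp = (G E_p - 2F F_p + F E_q)/(2D), Gamma^p_pq = (G E_q - F G_p)/(2D), Gamma^p_qq = (2G F_q - G G_p - F G_q)/(2D), Gamma^q_pp = (2E F_p - E E_q - F E_p)/(2D), Gamma^q_pq = (E G_p - F E_q)/(2D), Gamma^q_qq = (E G_q - 2F F_q + F G_p)/(2D); substitute and cancel common factors

Answer: Gamma_ppp = (-81*q^3 - 135*q^2)/(324*q^4 - 648*q^3 + 189*q^2 + 624*q + 221), Gamma_ppq = (648*q^3 + 432*q^2 + 153*q)/(324*q^4 - 648*q^3 + 189*q^2 + 624*q + 221), Gamma_pqq = (-2592*q^3 - 2592*q^2 - 2664*q - 1020)/(324*q^4 - 648*q^3 + 189*q^2 + 624*q + 221), Gamma_qpp = (-81*q^3 - 117*q)/(1296*q^4 - 2592*q^3 + 756*q^2 + 2496*q + 884), Gamma_qpq = (81*q^3 + 135*q^2)/(324*q^4 - 648*q^3 + 189*q^2 + 624*q + 221), Gamma_qqq = (-1404*q^2 + 36*q + 312)/(324*q^4 - 648*q^3 + 189*q^2 + 624*q + 221)


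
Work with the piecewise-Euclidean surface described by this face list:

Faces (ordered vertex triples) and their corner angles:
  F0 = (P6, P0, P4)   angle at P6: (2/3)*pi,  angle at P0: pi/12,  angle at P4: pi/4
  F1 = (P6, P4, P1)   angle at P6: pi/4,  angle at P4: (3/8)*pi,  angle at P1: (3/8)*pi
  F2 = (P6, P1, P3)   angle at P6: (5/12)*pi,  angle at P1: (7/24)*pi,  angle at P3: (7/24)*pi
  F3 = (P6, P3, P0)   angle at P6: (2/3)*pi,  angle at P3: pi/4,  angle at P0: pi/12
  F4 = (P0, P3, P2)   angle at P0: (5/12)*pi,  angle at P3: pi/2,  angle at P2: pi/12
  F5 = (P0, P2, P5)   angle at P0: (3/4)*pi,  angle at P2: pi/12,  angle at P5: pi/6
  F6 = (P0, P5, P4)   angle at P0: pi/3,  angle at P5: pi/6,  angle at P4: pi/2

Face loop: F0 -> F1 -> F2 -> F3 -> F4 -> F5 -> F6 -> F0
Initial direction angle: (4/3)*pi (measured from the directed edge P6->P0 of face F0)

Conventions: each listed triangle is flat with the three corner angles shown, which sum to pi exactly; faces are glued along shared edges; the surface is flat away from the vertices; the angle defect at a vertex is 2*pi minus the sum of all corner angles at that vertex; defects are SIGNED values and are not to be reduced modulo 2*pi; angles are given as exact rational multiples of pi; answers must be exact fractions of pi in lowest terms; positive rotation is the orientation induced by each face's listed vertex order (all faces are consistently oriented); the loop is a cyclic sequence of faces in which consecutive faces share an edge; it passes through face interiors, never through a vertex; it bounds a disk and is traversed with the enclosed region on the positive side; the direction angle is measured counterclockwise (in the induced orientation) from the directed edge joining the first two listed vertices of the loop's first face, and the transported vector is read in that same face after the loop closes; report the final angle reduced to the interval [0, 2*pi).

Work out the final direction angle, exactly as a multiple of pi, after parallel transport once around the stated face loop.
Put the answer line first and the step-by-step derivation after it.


Answer: final direction angle = (5/3)*pi

enclosed vertex P0: corner angles sum to (5/3)*pi, defect = 2*pi - (5/3)*pi = pi/3
enclosed vertex P6: corner angles sum to 2*pi, defect = 2*pi - 2*pi = 0
holonomy = initial angle + sum of enclosed defects (mod 2*pi), positive in the induced orientation
final angle = (4/3)*pi + pi/3 = (5/3)*pi (mod 2*pi)


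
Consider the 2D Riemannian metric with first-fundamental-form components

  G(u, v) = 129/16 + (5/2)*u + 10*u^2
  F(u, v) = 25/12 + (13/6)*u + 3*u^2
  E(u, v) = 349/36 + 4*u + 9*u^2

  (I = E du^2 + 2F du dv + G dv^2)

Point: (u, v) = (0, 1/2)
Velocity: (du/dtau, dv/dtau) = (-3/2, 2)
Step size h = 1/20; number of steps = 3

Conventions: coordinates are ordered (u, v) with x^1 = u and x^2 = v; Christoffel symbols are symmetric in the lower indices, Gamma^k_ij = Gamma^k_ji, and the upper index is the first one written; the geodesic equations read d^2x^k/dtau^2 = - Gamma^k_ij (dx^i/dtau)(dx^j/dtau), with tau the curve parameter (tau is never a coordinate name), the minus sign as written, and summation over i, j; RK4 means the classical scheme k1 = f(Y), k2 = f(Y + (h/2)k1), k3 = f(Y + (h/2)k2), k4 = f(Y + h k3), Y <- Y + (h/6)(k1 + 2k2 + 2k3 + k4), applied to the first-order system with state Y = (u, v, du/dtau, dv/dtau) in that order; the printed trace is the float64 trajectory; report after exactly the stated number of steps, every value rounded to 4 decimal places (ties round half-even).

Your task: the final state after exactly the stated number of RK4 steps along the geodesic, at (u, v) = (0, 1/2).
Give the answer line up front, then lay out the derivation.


Answer: u = -0.2260, v = 0.7990, du/dtau = -1.5188, dv/dtau = 1.9546

f(Y) = (du/dtau, dv/dtau, -Gamma^u_ij Y'^i Y'^j, -Gamma^v_ij Y'^i Y'^j) with the Gammas evaluated at the stage position; h = 0.050000; intermediate values shown to 6 dp
step 0: u = 0.0000, v = 0.5000, du/dtau = -1.5000, dv/dtau = 2.0000
step 1:
  k1: at (u, v) = (0.000000, 0.500000), (du/dtau, dv/dtau) = (-1.500000, 2.000000); Gamma_uuu = 0.157287, Gamma_uuv = -0.035277, Gamma_uvv = -0.136521, Gamma_vuu = 0.228091, Gamma_vuv = 0.164154, Gamma_vvv = 0.035277; k1 = (-1.500000, 2.000000, -0.019473, 0.330613)
  k2: at (u, v) = (-0.037500, 0.550000), (du/dtau, dv/dtau) = (-1.500487, 2.008265); Gamma_uuu = 0.129739, Gamma_uuv = -0.024292, Gamma_uvv = -0.096655, Gamma_vuu = 0.210624, Gamma_vuv = 0.115716, Gamma_vvv = 0.024292; k2 = (-1.500487, 2.008265, -0.048683, 0.125206)
  k3: at (u, v) = (-0.037512, 0.550207), (du/dtau, dv/dtau) = (-1.501217, 2.003130); Gamma_uuu = 0.129729, Gamma_uuv = -0.024288, Gamma_uvv = -0.096641, Gamma_vuu = 0.210618, Gamma_vuv = 0.115700, Gamma_vvv = 0.024288; k3 = (-1.501217, 2.003130, -0.050666, 0.123732)
  k4: at (u, v) = (-0.075061, 0.600157), (du/dtau, dv/dtau) = (-1.502533, 2.006187); Gamma_uuu = 0.100892, Gamma_uuv = -0.013599, Gamma_uvv = -0.055664, Gamma_vuu = 0.191751, Gamma_vuv = 0.066288, Gamma_vvv = 0.013599; k4 = (-1.502533, 2.006187, -0.085722, -0.088000)
  Y <- Y + (h/6)(k1 + 2k2 + 2k3 + k4): u = -0.0750, v = 0.6002, du/dtau = -1.5025, dv/dtau = 2.0062
step 2:
  k1: at (u, v) = (-0.075050, 0.600241), (du/dtau, dv/dtau) = (-1.502532, 2.006171); Gamma_uuu = 0.100901, Gamma_uuv = -0.013602, Gamma_uvv = -0.055676, Gamma_vuu = 0.191757, Gamma_vuv = 0.066303, Gamma_vvv = 0.013602; k1 = (-1.502532, 2.006171, -0.085714, -0.087937)
  k2: at (u, v) = (-0.112613, 0.650396), (du/dtau, dv/dtau) = (-1.504675, 2.003972); Gamma_uuu = 0.070969, Gamma_uuv = -0.003300, Gamma_uvv = -0.013899, Gamma_vuu = 0.171698, Gamma_vuv = 0.016448, Gamma_vvv = 0.003300; k2 = (-1.504675, 2.003972, -0.124761, -0.302793)
  k3: at (u, v) = (-0.112666, 0.650341), (du/dtau, dv/dtau) = (-1.505651, 1.998601); Gamma_uuu = 0.070926, Gamma_uuv = -0.003285, Gamma_uvv = -0.013839, Gamma_vuu = 0.171669, Gamma_vuv = 0.016377, Gamma_vvv = 0.003285; k3 = (-1.505651, 1.998601, -0.125283, -0.303732)
  k4: at (u, v) = (-0.150332, 0.700172), (du/dtau, dv/dtau) = (-1.508797, 1.990984); Gamma_uuu = 0.040027, Gamma_uuv = 0.006584, Gamma_uvv = 0.028542, Gamma_vuu = 0.150595, Gamma_vuv = -0.033534, Gamma_vvv = -0.006584; k4 = (-1.508797, 1.990984, -0.164702, -0.518193)
  Y <- Y + (h/6)(k1 + 2k2 + 2k3 + k4): u = -0.1503, v = 0.7003, du/dtau = -1.5088, dv/dtau = 1.9910
step 3:
  k1: at (u, v) = (-0.150316, 0.700261), (du/dtau, dv/dtau) = (-1.508787, 1.991011); Gamma_uuu = 0.040041, Gamma_uuv = 0.006580, Gamma_uvv = 0.028524, Gamma_vuu = 0.150604, Gamma_vuv = -0.033512, Gamma_vvv = -0.006580; k1 = (-1.508787, 1.991011, -0.164686, -0.518099)
  k2: at (u, v) = (-0.188036, 0.750036), (du/dtau, dv/dtau) = (-1.512904, 1.978058); Gamma_uuu = 0.008441, Gamma_uuv = 0.015954, Gamma_uvv = 0.071139, Gamma_vuu = 0.128796, Gamma_vuv = -0.082908, Gamma_vvv = -0.015954; k2 = (-1.512904, 1.978058, -0.202179, -0.728599)
  k3: at (u, v) = (-0.188139, 0.749712), (du/dtau, dv/dtau) = (-1.513841, 1.972796); Gamma_uuu = 0.008354, Gamma_uuv = 0.015979, Gamma_uvv = 0.071256, Gamma_vuu = 0.128736, Gamma_vuv = -0.083042, Gamma_vvv = -0.015979; k3 = (-1.513841, 1.972796, -0.201024, -0.728845)
  k4: at (u, v) = (-0.226008, 0.798900), (du/dtau, dv/dtau) = (-1.518838, 1.954569); Gamma_uuu = -0.023779, Gamma_uuv = 0.024843, Gamma_uvv = 0.113888, Gamma_vuu = 0.106410, Gamma_vuv = -0.131549, Gamma_vvv = -0.024843; k4 = (-1.518838, 1.954569, -0.232734, -0.931615)
  Y <- Y + (h/6)(k1 + 2k2 + 2k3 + k4): u = -0.2260, v = 0.7990, du/dtau = -1.5188, dv/dtau = 1.9546


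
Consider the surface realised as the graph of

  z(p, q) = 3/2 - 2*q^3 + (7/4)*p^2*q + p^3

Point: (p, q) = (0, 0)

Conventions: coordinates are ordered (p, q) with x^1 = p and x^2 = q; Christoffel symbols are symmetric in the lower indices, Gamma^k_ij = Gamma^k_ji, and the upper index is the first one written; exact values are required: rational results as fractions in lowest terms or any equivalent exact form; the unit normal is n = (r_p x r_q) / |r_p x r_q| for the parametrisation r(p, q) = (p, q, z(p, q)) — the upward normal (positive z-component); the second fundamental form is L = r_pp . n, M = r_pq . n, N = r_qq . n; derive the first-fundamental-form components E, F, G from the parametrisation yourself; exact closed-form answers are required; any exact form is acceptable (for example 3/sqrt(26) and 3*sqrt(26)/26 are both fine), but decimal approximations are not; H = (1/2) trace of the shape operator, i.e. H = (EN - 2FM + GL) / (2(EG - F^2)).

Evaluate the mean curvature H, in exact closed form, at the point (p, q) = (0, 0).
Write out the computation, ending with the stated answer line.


z_p = 0, z_q = 0, z_pp = 0, z_pq = 0, z_qq = 0
E = 1, F = 0, G = 1; answer radicand W^2 = 1
unnormalised second-form numerators: l = 0, m = 0, n = 0; L = l/sqrt(1), and similarly M = m/sqrt(W^2), N = n/sqrt(W^2)
H = (E*n - 2*F*m + G*l) / (2*(EG - F^2)*sqrt(W^2)); E*n - 2*F*m + G*l = 0, EG - F^2 = 1, so H = (0)/sqrt(1)

Answer: H = 0


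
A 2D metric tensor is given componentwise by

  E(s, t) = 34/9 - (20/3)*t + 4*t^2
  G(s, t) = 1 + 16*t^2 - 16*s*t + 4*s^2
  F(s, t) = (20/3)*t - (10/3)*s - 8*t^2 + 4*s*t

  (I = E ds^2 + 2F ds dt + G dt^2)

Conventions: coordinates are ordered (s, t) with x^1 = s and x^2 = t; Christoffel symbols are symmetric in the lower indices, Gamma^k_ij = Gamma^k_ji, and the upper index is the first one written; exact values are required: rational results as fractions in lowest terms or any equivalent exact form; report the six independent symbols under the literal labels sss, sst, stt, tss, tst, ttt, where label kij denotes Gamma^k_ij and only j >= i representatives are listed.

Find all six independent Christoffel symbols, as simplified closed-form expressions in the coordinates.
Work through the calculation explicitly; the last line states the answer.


E = 34/9 - (20/3)*t + 4*t^2; F = (20/3)*t - (10/3)*s - 8*t^2 + 4*s*t; G = 1 + 16*t^2 - 16*s*t + 4*s^2
Gamma^k_ij = (1/2) g^{kl} (d_i g_jl + d_j g_il - d_l g_ij), with g^inv = (1/(EG-F^2)) [[G, -F], [-F, E]]
first partials: E_s = 0, E_t = -20/3 + 8*t, F_s = -10/3 + 4*t, F_t = 20/3 - 16*t + 4*s, G_s = -16*t + 8*s, G_t = 32*t - 16*s
D = EG - F^2 = 34/9 - (20/3)*t + 20*t^2 - 16*s*t + 4*s^2
expanded: Gamma^s_ss = (G E_s - 2F F_s + F E_t)/(2D), Gamma^s_st = (G E_t - F G_s)/(2D), Gamma^s_tt = (2G F_t - G G_s - F G_t)/(2D), Gamma^t_ss = (2E F_s - E E_t - F E_s)/(2D), Gamma^t_st = (E G_s - F E_t)/(2D), Gamma^t_tt = (E G_t - 2F F_t + F G_s)/(2D); substitute and cancel common factors

Answer: Gamma_sss = 0, Gamma_sst = (18*t - 15)/(18*s^2 - 72*s*t + 90*t^2 - 30*t + 17), Gamma_stt = (30 - 36*t)/(18*s^2 - 72*s*t + 90*t^2 - 30*t + 17), Gamma_tss = 0, Gamma_tst = (18*s - 36*t)/(18*s^2 - 72*s*t + 90*t^2 - 30*t + 17), Gamma_ttt = (-36*s + 72*t)/(18*s^2 - 72*s*t + 90*t^2 - 30*t + 17)


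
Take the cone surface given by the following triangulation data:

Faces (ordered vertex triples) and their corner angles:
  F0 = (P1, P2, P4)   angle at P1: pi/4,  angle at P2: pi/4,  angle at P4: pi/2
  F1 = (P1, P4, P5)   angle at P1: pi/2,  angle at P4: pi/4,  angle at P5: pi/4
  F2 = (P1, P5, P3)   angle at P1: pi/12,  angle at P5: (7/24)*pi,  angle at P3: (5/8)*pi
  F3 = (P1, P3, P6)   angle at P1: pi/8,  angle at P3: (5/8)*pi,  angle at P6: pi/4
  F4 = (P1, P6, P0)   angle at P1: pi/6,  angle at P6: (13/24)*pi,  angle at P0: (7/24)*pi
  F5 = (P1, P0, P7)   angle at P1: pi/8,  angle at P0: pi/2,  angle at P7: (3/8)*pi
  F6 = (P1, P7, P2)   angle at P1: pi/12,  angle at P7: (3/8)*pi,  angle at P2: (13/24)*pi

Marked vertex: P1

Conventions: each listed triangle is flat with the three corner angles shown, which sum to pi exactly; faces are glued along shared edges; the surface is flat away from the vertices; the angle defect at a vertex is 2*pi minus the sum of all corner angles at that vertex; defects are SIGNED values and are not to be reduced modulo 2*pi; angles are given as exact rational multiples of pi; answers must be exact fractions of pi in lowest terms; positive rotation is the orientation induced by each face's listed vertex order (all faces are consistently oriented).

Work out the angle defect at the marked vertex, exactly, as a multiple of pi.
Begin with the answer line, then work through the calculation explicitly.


Answer: defect(P1) = (2/3)*pi

Sum of corner angles at P1: (4/3)*pi
defect = 2*pi - (4/3)*pi


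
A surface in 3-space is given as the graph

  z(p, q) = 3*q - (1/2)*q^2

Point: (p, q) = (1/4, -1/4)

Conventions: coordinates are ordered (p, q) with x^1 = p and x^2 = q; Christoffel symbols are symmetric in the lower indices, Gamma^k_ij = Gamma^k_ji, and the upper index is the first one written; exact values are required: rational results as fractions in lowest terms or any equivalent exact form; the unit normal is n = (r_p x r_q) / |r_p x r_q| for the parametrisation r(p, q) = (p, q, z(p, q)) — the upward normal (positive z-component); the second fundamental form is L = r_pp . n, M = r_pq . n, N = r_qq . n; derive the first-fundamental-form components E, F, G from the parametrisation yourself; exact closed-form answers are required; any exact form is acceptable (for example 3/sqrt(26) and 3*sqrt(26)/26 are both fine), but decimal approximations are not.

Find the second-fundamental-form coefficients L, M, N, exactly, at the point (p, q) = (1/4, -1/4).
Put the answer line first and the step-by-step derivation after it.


Answer: L = 0, M = 0, N = -4*sqrt(185)/185

z_p = 0, z_q = 13/4, z_pp = 0, z_pq = 0, z_qq = -1
E = 1, F = 0, G = 185/16; answer radicand W^2 = 185/16
unnormalised second-form numerators: l = 0, m = 0, n = -1; L = l/sqrt(185/16), and similarly M = m/sqrt(W^2), N = n/sqrt(W^2)


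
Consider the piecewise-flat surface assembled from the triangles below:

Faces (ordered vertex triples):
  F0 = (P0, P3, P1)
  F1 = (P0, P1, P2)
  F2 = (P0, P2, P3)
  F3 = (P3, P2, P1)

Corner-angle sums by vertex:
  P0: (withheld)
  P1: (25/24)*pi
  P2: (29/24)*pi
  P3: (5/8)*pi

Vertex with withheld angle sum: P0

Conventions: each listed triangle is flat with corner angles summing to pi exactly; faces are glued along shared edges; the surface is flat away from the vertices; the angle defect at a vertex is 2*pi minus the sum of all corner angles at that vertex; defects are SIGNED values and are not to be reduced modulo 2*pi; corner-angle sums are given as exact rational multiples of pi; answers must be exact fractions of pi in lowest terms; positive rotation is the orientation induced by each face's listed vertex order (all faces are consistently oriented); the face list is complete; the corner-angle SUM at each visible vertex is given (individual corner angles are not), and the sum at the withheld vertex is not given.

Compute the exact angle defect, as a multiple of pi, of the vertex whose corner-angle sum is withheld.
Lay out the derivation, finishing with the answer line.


V = 4, E = 6, F = 4; chi = V - E + F = 2
Gauss-Bonnet: total defect = 2*pi*chi = 4*pi; visible defects sum to (25/8)*pi

Answer: defect(P0) = (7/8)*pi


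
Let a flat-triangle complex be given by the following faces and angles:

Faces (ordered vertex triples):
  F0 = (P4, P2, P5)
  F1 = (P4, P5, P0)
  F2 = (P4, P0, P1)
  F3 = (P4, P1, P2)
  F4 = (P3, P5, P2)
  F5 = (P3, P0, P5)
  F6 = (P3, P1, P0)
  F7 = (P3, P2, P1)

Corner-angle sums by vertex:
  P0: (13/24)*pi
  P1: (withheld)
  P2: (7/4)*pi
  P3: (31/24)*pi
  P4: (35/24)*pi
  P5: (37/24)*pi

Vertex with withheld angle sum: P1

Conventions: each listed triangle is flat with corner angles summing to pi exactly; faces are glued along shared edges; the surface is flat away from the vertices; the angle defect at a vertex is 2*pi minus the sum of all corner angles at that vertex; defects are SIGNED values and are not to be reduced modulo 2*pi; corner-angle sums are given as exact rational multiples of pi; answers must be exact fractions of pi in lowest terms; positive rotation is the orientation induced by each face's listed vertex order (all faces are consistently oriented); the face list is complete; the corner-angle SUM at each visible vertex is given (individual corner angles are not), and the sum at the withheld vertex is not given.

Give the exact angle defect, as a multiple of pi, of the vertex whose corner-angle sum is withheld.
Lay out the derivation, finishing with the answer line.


V = 6, E = 12, F = 8; chi = V - E + F = 2
Gauss-Bonnet: total defect = 2*pi*chi = 4*pi; visible defects sum to (41/12)*pi

Answer: defect(P1) = (7/12)*pi


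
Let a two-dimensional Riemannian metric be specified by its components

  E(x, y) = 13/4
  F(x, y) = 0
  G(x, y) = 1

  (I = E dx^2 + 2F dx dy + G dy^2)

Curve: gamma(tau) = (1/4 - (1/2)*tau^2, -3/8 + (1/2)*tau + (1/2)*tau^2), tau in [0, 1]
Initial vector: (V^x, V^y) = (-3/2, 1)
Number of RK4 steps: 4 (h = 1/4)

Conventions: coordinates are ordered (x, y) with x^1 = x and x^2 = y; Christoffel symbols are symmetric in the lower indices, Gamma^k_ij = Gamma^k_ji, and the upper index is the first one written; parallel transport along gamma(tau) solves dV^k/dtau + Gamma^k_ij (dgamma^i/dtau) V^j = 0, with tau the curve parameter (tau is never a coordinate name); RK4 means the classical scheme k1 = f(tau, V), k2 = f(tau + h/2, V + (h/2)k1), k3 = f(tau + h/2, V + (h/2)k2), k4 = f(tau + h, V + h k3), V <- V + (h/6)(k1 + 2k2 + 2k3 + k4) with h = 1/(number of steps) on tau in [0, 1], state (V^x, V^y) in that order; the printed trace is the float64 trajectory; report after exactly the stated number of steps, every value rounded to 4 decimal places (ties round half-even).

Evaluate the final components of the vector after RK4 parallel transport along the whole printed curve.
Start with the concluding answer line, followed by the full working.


Answer: V^x = -1.5000, V^y = 1.0000

gamma'(tau) = (-tau, 1/2 + tau); f(tau, V)^k = -Gamma^k_ij(gamma(tau)) gamma'^i(tau) V^j; h = 1/4; intermediate values shown to 6 dp
curve data and Christoffel symbols at the stage parameters:
  tau = 0.000000: gamma = (0.250000, -0.375000), gamma' = (0.000000, 0.500000); Gamma_xxx = 0.000000, Gamma_xxy = 0.000000, Gamma_xyy = 0.000000, Gamma_yxx = 0.000000, Gamma_yxy = 0.000000, Gamma_yyy = 0.000000
  tau = 0.125000: gamma = (0.242188, -0.304688), gamma' = (-0.125000, 0.625000); Gamma_xxx = 0.000000, Gamma_xxy = 0.000000, Gamma_xyy = 0.000000, Gamma_yxx = 0.000000, Gamma_yxy = 0.000000, Gamma_yyy = 0.000000
  tau = 0.250000: gamma = (0.218750, -0.218750), gamma' = (-0.250000, 0.750000); Gamma_xxx = 0.000000, Gamma_xxy = 0.000000, Gamma_xyy = 0.000000, Gamma_yxx = 0.000000, Gamma_yxy = 0.000000, Gamma_yyy = 0.000000
  tau = 0.375000: gamma = (0.179688, -0.117188), gamma' = (-0.375000, 0.875000); Gamma_xxx = 0.000000, Gamma_xxy = 0.000000, Gamma_xyy = 0.000000, Gamma_yxx = 0.000000, Gamma_yxy = 0.000000, Gamma_yyy = 0.000000
  tau = 0.500000: gamma = (0.125000, 0.000000), gamma' = (-0.500000, 1.000000); Gamma_xxx = 0.000000, Gamma_xxy = 0.000000, Gamma_xyy = 0.000000, Gamma_yxx = 0.000000, Gamma_yxy = 0.000000, Gamma_yyy = 0.000000
  tau = 0.625000: gamma = (0.054688, 0.132812), gamma' = (-0.625000, 1.125000); Gamma_xxx = 0.000000, Gamma_xxy = 0.000000, Gamma_xyy = 0.000000, Gamma_yxx = 0.000000, Gamma_yxy = 0.000000, Gamma_yyy = 0.000000
  tau = 0.750000: gamma = (-0.031250, 0.281250), gamma' = (-0.750000, 1.250000); Gamma_xxx = 0.000000, Gamma_xxy = 0.000000, Gamma_xyy = 0.000000, Gamma_yxx = 0.000000, Gamma_yxy = 0.000000, Gamma_yyy = 0.000000
  tau = 0.875000: gamma = (-0.132812, 0.445312), gamma' = (-0.875000, 1.375000); Gamma_xxx = 0.000000, Gamma_xxy = 0.000000, Gamma_xyy = 0.000000, Gamma_yxx = 0.000000, Gamma_yxy = 0.000000, Gamma_yyy = 0.000000
  tau = 1.000000: gamma = (-0.250000, 0.625000), gamma' = (-1.000000, 1.500000); Gamma_xxx = 0.000000, Gamma_xxy = 0.000000, Gamma_xyy = 0.000000, Gamma_yxx = 0.000000, Gamma_yxy = 0.000000, Gamma_yyy = 0.000000
step 0: V^x = -1.5000, V^y = 1.0000
step 1: k1 = (0.000000, 0.000000), k2 = (0.000000, 0.000000), k3 = (0.000000, 0.000000), k4 = (0.000000, 0.000000); V <- V + (h/6)(k1 + 2k2 + 2k3 + k4): V^x = -1.5000, V^y = 1.0000
step 2: k1 = (0.000000, 0.000000), k2 = (0.000000, 0.000000), k3 = (0.000000, 0.000000), k4 = (0.000000, 0.000000); V <- V + (h/6)(k1 + 2k2 + 2k3 + k4): V^x = -1.5000, V^y = 1.0000
step 3: k1 = (0.000000, 0.000000), k2 = (0.000000, 0.000000), k3 = (0.000000, 0.000000), k4 = (0.000000, 0.000000); V <- V + (h/6)(k1 + 2k2 + 2k3 + k4): V^x = -1.5000, V^y = 1.0000
step 4: k1 = (0.000000, 0.000000), k2 = (0.000000, 0.000000), k3 = (0.000000, 0.000000), k4 = (0.000000, 0.000000); V <- V + (h/6)(k1 + 2k2 + 2k3 + k4): V^x = -1.5000, V^y = 1.0000


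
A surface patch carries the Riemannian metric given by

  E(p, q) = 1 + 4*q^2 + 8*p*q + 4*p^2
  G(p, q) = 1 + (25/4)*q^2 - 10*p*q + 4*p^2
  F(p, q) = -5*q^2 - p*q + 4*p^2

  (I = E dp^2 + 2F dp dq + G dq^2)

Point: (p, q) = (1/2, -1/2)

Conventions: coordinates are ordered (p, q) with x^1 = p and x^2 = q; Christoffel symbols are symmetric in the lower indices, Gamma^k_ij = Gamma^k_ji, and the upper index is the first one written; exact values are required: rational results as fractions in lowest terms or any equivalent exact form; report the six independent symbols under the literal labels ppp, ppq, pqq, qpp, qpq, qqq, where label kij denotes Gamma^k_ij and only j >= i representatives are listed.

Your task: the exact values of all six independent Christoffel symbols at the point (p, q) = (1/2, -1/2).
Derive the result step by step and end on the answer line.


E = 1, F = 0, G = 97/16 at the point
E_p = 0, E_q = 0, F_p = 9/2, F_q = 9/2, G_p = 9, G_q = -45/4
EG - F^2 = 97/16;  g^inv = (16/97) * [[97/16, 0], [0, 1]]
first-kind symbols [ij,l] = (1/2)(d_i g_jl + d_j g_il - d_l g_ij): [pp,p] = E_p/2 = 0, [pp,q] = F_p - E_q/2 = 9/2, [pq,p] = E_q/2 = 0, [pq,q] = G_p/2 = 9/2, [qq,p] = F_q - G_p/2 = 0, [qq,q] = G_q/2 = -45/8
Gamma^p_ij = (G*[ij,p] - F*[ij,q])/(EG - F^2), Gamma^q_ij = (E*[ij,q] - F*[ij,p])/(EG - F^2)

Answer: Gamma_ppp = 0, Gamma_ppq = 0, Gamma_pqq = 0, Gamma_qpp = 72/97, Gamma_qpq = 72/97, Gamma_qqq = -90/97


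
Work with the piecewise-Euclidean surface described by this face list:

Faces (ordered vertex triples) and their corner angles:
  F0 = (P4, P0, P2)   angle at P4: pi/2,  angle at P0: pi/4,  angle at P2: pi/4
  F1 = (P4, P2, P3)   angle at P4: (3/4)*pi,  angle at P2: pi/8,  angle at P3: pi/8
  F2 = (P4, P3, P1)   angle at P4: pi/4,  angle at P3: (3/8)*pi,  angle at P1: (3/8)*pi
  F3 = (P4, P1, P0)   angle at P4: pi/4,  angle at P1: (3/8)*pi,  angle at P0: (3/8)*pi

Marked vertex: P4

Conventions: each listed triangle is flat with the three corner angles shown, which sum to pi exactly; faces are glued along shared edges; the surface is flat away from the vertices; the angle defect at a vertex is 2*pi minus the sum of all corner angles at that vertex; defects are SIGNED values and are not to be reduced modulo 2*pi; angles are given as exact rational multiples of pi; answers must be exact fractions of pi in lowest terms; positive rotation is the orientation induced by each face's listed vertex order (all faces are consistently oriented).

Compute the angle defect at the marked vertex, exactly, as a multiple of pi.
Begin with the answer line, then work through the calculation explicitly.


Answer: defect(P4) = pi/4

Sum of corner angles at P4: (7/4)*pi
defect = 2*pi - (7/4)*pi


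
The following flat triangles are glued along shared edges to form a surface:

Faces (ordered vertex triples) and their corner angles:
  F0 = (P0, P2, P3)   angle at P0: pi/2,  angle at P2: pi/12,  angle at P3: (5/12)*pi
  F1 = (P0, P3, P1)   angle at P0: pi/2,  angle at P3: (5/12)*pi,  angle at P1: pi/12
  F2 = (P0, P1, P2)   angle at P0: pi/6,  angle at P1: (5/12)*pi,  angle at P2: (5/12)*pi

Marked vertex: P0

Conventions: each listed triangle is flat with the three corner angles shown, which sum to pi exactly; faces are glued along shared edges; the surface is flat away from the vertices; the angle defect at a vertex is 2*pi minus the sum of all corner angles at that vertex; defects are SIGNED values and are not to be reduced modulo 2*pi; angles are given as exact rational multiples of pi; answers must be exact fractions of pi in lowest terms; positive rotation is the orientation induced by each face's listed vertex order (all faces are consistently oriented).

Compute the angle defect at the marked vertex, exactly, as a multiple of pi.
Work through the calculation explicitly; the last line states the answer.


Sum of corner angles at P0: (7/6)*pi
defect = 2*pi - (7/6)*pi

Answer: defect(P0) = (5/6)*pi


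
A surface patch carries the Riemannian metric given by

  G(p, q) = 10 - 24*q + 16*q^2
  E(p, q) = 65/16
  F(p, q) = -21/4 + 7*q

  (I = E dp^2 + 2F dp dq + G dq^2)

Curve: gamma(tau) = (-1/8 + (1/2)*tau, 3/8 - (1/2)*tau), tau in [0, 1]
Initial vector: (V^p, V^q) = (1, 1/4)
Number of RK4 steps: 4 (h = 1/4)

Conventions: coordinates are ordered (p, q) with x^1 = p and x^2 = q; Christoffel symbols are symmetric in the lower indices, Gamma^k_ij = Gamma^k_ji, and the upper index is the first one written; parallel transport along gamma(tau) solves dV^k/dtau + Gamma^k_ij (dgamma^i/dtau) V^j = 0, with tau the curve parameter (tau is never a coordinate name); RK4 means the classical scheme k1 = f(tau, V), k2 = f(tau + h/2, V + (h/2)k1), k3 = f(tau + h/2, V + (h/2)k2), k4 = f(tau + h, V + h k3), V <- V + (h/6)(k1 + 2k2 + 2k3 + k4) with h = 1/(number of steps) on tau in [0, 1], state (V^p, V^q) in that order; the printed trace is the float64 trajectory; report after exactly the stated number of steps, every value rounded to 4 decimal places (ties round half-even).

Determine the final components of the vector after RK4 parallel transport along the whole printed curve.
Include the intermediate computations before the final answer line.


gamma'(tau) = (1/2, -1/2); f(tau, V)^k = -Gamma^k_ij(gamma(tau)) gamma'^i(tau) V^j; h = 1/4; intermediate values shown to 6 dp
curve data and Christoffel symbols at the stage parameters:
  tau = 0.000000: gamma = (-0.125000, 0.375000), gamma' = (0.500000, -0.500000); Gamma_ppp = 0.000000, Gamma_ppq = 0.000000, Gamma_pqq = 1.108911, Gamma_qpp = 0.000000, Gamma_qpq = 0.000000, Gamma_qqq = -0.950495
  tau = 0.125000: gamma = (-0.062500, 0.312500), gamma' = (0.500000, -0.500000); Gamma_ppp = 0.000000, Gamma_ppq = 0.000000, Gamma_pqq = 0.982456, Gamma_qpp = 0.000000, Gamma_qpq = 0.000000, Gamma_qqq = -0.982456
  tau = 0.250000: gamma = (0.000000, 0.250000), gamma' = (0.500000, -0.500000); Gamma_ppp = 0.000000, Gamma_ppq = 0.000000, Gamma_pqq = 0.868217, Gamma_qpp = 0.000000, Gamma_qpq = 0.000000, Gamma_qqq = -0.992248
  tau = 0.375000: gamma = (0.062500, 0.187500), gamma' = (0.500000, -0.500000); Gamma_ppp = 0.000000, Gamma_ppq = 0.000000, Gamma_pqq = 0.767123, Gamma_qpp = 0.000000, Gamma_qpq = 0.000000, Gamma_qqq = -0.986301
  tau = 0.500000: gamma = (0.125000, 0.125000), gamma' = (0.500000, -0.500000); Gamma_ppp = 0.000000, Gamma_ppq = 0.000000, Gamma_pqq = 0.678788, Gamma_qpp = 0.000000, Gamma_qpq = 0.000000, Gamma_qqq = -0.969697
  tau = 0.625000: gamma = (0.187500, 0.062500), gamma' = (0.500000, -0.500000); Gamma_ppp = 0.000000, Gamma_ppq = 0.000000, Gamma_pqq = 0.602151, Gamma_qpp = 0.000000, Gamma_qpq = 0.000000, Gamma_qqq = -0.946237
  tau = 0.750000: gamma = (0.250000, 0.000000), gamma' = (0.500000, -0.500000); Gamma_ppp = 0.000000, Gamma_ppq = 0.000000, Gamma_pqq = 0.535885, Gamma_qpp = 0.000000, Gamma_qpq = 0.000000, Gamma_qqq = -0.918660
  tau = 0.875000: gamma = (0.312500, -0.062500), gamma' = (0.500000, -0.500000); Gamma_ppp = 0.000000, Gamma_ppq = 0.000000, Gamma_pqq = 0.478632, Gamma_qpp = 0.000000, Gamma_qpq = 0.000000, Gamma_qqq = -0.888889
  tau = 1.000000: gamma = (0.375000, -0.125000), gamma' = (0.500000, -0.500000); Gamma_ppp = 0.000000, Gamma_ppq = 0.000000, Gamma_pqq = 0.429119, Gamma_qpp = 0.000000, Gamma_qpq = 0.000000, Gamma_qqq = -0.858238
step 0: V^p = 1.0000, V^q = 0.2500
step 1: k1 = (0.138614, -0.118812), k2 = (0.115512, -0.115512), k3 = (0.115714, -0.115714), k4 = (0.095969, -0.109679); V <- V + (h/6)(k1 + 2k2 + 2k3 + k4): V^p = 1.0290, V^q = 0.2212
step 2: k1 = (0.096029, -0.109748), k2 = (0.079586, -0.102325), k3 = (0.079942, -0.102783), k4 = (0.066357, -0.094795); V <- V + (h/6)(k1 + 2k2 + 2k3 + k4): V^p = 1.0491, V^q = 0.1956
step 3: k1 = (0.066384, -0.094834), k2 = (0.055320, -0.086931), k3 = (0.055617, -0.087399), k4 = (0.046554, -0.079807); V <- V + (h/6)(k1 + 2k2 + 2k3 + k4): V^p = 1.0631, V^q = 0.1738
step 4: k1 = (0.046566, -0.079828), k2 = (0.039203, -0.072806), k3 = (0.039413, -0.073196), k4 = (0.033362, -0.066725); V <- V + (h/6)(k1 + 2k2 + 2k3 + k4): V^p = 1.0729, V^q = 0.1555

Answer: V^p = 1.0729, V^q = 0.1555


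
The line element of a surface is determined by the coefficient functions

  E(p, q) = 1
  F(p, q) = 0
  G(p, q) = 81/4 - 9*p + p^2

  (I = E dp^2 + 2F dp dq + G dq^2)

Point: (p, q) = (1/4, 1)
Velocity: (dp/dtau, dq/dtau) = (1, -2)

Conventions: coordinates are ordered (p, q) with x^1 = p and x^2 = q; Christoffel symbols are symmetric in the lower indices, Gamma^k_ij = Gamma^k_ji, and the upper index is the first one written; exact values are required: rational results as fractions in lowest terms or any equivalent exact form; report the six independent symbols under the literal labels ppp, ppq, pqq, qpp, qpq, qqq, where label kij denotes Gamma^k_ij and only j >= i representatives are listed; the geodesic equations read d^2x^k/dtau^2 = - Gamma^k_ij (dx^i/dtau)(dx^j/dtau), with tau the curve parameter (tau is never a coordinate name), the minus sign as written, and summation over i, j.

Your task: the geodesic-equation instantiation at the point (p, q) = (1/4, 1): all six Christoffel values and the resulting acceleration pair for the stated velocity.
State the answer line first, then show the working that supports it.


Answer: Gamma_ppp = 0, Gamma_ppq = 0, Gamma_pqq = 17/4, Gamma_qpp = 0, Gamma_qpq = -4/17, Gamma_qqq = 0; accelerations (d^2p/dtau^2, d^2q/dtau^2) = (-17, -16/17)

E = 1, F = 0, G = 289/16 at the point
E_p = 0, E_q = 0, F_p = 0, F_q = 0, G_p = -17/2, G_q = 0
EG - F^2 = 289/16;  g^inv = (16/289) * [[289/16, 0], [0, 1]]
first-kind symbols [ij,l] = (1/2)(d_i g_jl + d_j g_il - d_l g_ij): [pp,p] = E_p/2 = 0, [pp,q] = F_p - E_q/2 = 0, [pq,p] = E_q/2 = 0, [pq,q] = G_p/2 = -17/4, [qq,p] = F_q - G_p/2 = 17/4, [qq,q] = G_q/2 = 0
Gamma^p_ij = (G*[ij,p] - F*[ij,q])/(EG - F^2), Gamma^q_ij = (E*[ij,q] - F*[ij,p])/(EG - F^2)
Gamma_ppp = 0, Gamma_ppq = 0, Gamma_pqq = 17/4, Gamma_qpp = 0, Gamma_qpq = -4/17, Gamma_qqq = 0
d^2p/dtau^2 = -(Gamma_ppp*(1)^2 + 2*Gamma_ppq*(1)*(-2) + Gamma_pqq*(-2)^2) = -17
d^2q/dtau^2 = -(Gamma_qpp*(1)^2 + 2*Gamma_qpq*(1)*(-2) + Gamma_qqq*(-2)^2) = -16/17


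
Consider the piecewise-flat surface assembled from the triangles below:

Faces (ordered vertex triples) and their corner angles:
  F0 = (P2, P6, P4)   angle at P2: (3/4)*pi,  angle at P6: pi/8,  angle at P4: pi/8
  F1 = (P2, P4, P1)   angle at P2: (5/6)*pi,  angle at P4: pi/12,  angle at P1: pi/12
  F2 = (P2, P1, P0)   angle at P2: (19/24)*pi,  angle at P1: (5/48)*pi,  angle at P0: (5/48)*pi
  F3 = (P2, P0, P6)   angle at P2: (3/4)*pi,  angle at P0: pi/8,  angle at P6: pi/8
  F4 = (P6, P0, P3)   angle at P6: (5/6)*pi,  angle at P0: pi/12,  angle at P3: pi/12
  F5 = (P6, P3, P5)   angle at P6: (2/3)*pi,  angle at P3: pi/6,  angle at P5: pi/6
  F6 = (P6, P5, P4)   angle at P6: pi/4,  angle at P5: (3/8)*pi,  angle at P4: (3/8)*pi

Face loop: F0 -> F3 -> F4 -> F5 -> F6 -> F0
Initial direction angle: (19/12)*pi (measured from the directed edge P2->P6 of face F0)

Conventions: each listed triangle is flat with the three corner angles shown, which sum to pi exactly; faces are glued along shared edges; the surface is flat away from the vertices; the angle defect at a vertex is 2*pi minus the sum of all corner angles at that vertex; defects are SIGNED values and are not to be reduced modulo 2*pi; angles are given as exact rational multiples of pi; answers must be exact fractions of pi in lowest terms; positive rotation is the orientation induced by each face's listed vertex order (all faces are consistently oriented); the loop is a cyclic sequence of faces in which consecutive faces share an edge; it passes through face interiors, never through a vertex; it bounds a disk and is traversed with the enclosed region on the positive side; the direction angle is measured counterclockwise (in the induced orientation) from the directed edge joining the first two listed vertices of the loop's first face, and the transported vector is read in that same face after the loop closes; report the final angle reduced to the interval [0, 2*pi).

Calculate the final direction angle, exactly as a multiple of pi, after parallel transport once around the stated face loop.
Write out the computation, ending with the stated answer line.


enclosed vertex P6: corner angles sum to 2*pi, defect = 2*pi - 2*pi = 0
by Gauss-Bonnet the loop rotates the vector by the enclosed defect sum (positive orientation, mod 2*pi)
final angle = (19/12)*pi + 0 = (19/12)*pi (mod 2*pi)

Answer: final direction angle = (19/12)*pi
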